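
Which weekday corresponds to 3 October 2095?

Monday

Doomsday rule: the anchor day for the 2000s is Tuesday. For year 95: 95÷12 = 7 r 11, and 11÷4 = 2, so 7+11+2 = 20.
Tuesday + 20 ≡ Monday — that's 2095's doomsday.
In October the doomsday date is Oct 10.
Oct 3 is 7 days before Oct 10; 7 mod 7 = 0, so Monday − 0 = Monday.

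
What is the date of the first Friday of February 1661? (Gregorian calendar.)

February 4, 1661

February 1, 1661 is a Tuesday.
The first Friday is therefore February 4 (3 days later).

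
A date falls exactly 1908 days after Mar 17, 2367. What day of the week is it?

Tuesday

Mar 17, 2367 is a Friday.
1908 mod 7 = 4, so 1908 days after a Friday is Friday + 4 = Tuesday.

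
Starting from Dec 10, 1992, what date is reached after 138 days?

April 27, 1993

Dec has 31 days: +22 → Jan 1, 1993 (116 left).
Jan has 31 days: +31 → Feb 1, 1993 (85 left).
Feb has 28 days: +28 → Mar 1, 1993 (57 left).
Mar has 31 days: +31 → Apr 1, 1993 (26 left).
+26 → Apr 27, 1993.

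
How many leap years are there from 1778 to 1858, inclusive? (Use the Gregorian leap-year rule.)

Multiples of 4 in [1778,1858]: 20.
Of those, multiples of 100: 1 (not leap unless ÷400).
Multiples of 400: 0.
Leap years = 20 − 1 + 0 = 19.

19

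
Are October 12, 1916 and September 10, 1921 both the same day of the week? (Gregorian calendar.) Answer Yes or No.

From Oct 12, 1916 to Sep 10, 1921 is 1794 days.
1794 mod 7 = 2, so they are different weekdays.
(Oct 12, 1916 is a Thursday; Sep 10, 1921 is a Saturday.)

No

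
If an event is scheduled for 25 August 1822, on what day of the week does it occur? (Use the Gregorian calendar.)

Sunday

Doomsday rule: the anchor day for the 1800s is Friday. For year 22: 22÷12 = 1 r 10, and 10÷4 = 2, so 1+10+2 = 13.
Friday + 13 ≡ Thursday — that's 1822's doomsday.
In August the doomsday date is Aug 8.
Aug 25 is 17 days after Aug 8; 17 mod 7 = 3, so Thursday + 3 = Sunday.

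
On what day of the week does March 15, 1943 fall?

Monday

Doomsday rule: the anchor day for the 1900s is Wednesday. For year 43: 43÷12 = 3 r 7, and 7÷4 = 1, so 3+7+1 = 11.
Wednesday + 11 ≡ Sunday — that's 1943's doomsday.
In March the doomsday date is Mar 14.
Mar 15 is 1 day after Mar 14; 1 mod 7 = 1, so Sunday + 1 = Monday.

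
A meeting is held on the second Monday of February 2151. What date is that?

February 1, 2151 is a Monday.
The first Monday is therefore February 1 (same day).
The second Monday is 1 + 1×7 = February 8.

February 8, 2151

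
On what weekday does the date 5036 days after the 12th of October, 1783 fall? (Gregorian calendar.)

First find the weekday of Oct 12, 1783. Doomsday rule: the anchor day for the 1700s is Sunday. For year 83: 83÷12 = 6 r 11, and 11÷4 = 2, so 6+11+2 = 19.
Sunday + 19 ≡ Friday — that's 1783's doomsday.
In October the doomsday date is Oct 10.
Oct 12 is 2 days after Oct 10; 2 mod 7 = 2, so Friday + 2 = Sunday.
5036 mod 7 = 3, so 5036 days after a Sunday is Sunday + 3 = Wednesday.

Wednesday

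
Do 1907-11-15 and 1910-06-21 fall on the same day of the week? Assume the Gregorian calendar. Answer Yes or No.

From Nov 15, 1907 to Jun 21, 1910 is 949 days.
949 mod 7 = 4, so they are different weekdays.
(Nov 15, 1907 is a Friday; Jun 21, 1910 is a Tuesday.)

No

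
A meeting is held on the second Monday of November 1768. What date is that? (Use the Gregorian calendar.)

November 1, 1768 is a Tuesday.
The first Monday is therefore November 7 (6 days later).
The second Monday is 7 + 1×7 = November 14.

November 14, 1768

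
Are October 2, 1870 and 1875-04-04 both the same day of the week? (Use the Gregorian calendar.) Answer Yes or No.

Yes

From Oct 2, 1870 to Apr 4, 1875 is 1645 days.
1645 mod 7 = 0, so they are the same weekday.
(Oct 2, 1870 is a Sunday; Apr 4, 1875 is a Sunday.)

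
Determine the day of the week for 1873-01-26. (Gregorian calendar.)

Sunday

Doomsday rule: the anchor day for the 1800s is Friday. For year 73: 73÷12 = 6 r 1, and 1÷4 = 0, so 6+1+0 = 7.
Friday + 7 ≡ Friday — that's 1873's doomsday.
In January the doomsday date is Jan 3 (1873 is not a leap year).
Jan 26 is 23 days after Jan 3; 23 mod 7 = 2, so Friday + 2 = Sunday.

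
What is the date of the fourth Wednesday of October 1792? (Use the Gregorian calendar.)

October 1, 1792 is a Monday.
The first Wednesday is therefore October 3 (2 days later).
The fourth Wednesday is 3 + 3×7 = October 24.

October 24, 1792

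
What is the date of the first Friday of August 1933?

August 1, 1933 is a Tuesday.
The first Friday is therefore August 4 (3 days later).

August 4, 1933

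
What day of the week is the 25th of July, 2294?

Wednesday

Doomsday rule: the anchor day for the 2200s is Friday. For year 94: 94÷12 = 7 r 10, and 10÷4 = 2, so 7+10+2 = 19.
Friday + 19 ≡ Wednesday — that's 2294's doomsday.
In July the doomsday date is Jul 11.
Jul 25 is 14 days after Jul 11; 14 mod 7 = 0, so Wednesday + 0 = Wednesday.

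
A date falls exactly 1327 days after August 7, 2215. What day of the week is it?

First find the weekday of Aug 7, 2215. Doomsday rule: the anchor day for the 2200s is Friday. For year 15: 15÷12 = 1 r 3, and 3÷4 = 0, so 1+3+0 = 4.
Friday + 4 ≡ Tuesday — that's 2215's doomsday.
In August the doomsday date is Aug 8.
Aug 7 is 1 day before Aug 8; 1 mod 7 = 1, so Tuesday − 1 = Monday.
1327 mod 7 = 4, so 1327 days after a Monday is Monday + 4 = Friday.

Friday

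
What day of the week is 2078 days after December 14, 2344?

Dec 14, 2344 is a Thursday.
2078 mod 7 = 6, so 2078 days after a Thursday is Thursday + 6 = Wednesday.

Wednesday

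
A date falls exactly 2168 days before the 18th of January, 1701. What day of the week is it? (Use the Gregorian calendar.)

First find the weekday of Jan 18, 1701. Doomsday rule: the anchor day for the 1700s is Sunday. For year 01: 1÷12 = 0 r 1, and 1÷4 = 0, so 0+1+0 = 1.
Sunday + 1 ≡ Monday — that's 1701's doomsday.
In January the doomsday date is Jan 3 (1701 is not a leap year).
Jan 18 is 15 days after Jan 3; 15 mod 7 = 1, so Monday + 1 = Tuesday.
2168 mod 7 = 5, so 2168 days before a Tuesday is Tuesday − 5 = Thursday.

Thursday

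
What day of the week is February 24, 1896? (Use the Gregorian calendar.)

Doomsday rule: the anchor day for the 1800s is Friday. For year 96: 96÷12 = 8 r 0, and 0÷4 = 0, so 8+0+0 = 8.
Friday + 8 ≡ Saturday — that's 1896's doomsday.
In February the doomsday date is Feb 29 (1896 is a leap year (divisible by 4)).
Feb 24 is 5 days before Feb 29; 5 mod 7 = 5, so Saturday − 5 = Monday.

Monday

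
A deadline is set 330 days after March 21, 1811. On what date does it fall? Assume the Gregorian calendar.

February 14, 1812

Mar has 31 days: +11 → Apr 1, 1811 (319 left).
Apr has 30 days: +30 → May 1, 1811 (289 left).
May has 31 days: +31 → Jun 1, 1811 (258 left).
Jun has 30 days: +30 → Jul 1, 1811 (228 left).
Jul has 31 days: +31 → Aug 1, 1811 (197 left).
Aug has 31 days: +31 → Sep 1, 1811 (166 left).
Sep has 30 days: +30 → Oct 1, 1811 (136 left).
Oct has 31 days: +31 → Nov 1, 1811 (105 left).
Nov has 30 days: +30 → Dec 1, 1811 (75 left).
Dec has 31 days: +31 → Jan 1, 1812 (44 left).
Jan has 31 days: +31 → Feb 1, 1812 (13 left).
+13 → Feb 14, 1812.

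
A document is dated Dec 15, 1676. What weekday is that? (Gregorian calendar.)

Tuesday

Doomsday rule: the anchor day for the 1600s is Tuesday. For year 76: 76÷12 = 6 r 4, and 4÷4 = 1, so 6+4+1 = 11.
Tuesday + 11 ≡ Saturday — that's 1676's doomsday.
In December the doomsday date is Dec 12.
Dec 15 is 3 days after Dec 12; 3 mod 7 = 3, so Saturday + 3 = Tuesday.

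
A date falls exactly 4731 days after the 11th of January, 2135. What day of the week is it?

First find the weekday of Jan 11, 2135. Doomsday rule: the anchor day for the 2100s is Sunday. For year 35: 35÷12 = 2 r 11, and 11÷4 = 2, so 2+11+2 = 15.
Sunday + 15 ≡ Monday — that's 2135's doomsday.
In January the doomsday date is Jan 3 (2135 is not a leap year).
Jan 11 is 8 days after Jan 3; 8 mod 7 = 1, so Monday + 1 = Tuesday.
4731 mod 7 = 6, so 4731 days after a Tuesday is Tuesday + 6 = Monday.

Monday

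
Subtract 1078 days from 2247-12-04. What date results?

−365 (one year) → Dec 4, 2246 (713 left).
−365 (one year) → Dec 4, 2245 (348 left).
−4 → Nov 30, 2245 (end of Nov, 30 days; 344 left).
−30 → Oct 31, 2245 (end of Oct, 31 days; 314 left).
−31 → Sep 30, 2245 (end of Sep, 30 days; 283 left).
−30 → Aug 31, 2245 (end of Aug, 31 days; 253 left).
−31 → Jul 31, 2245 (end of Jul, 31 days; 222 left).
−31 → Jun 30, 2245 (end of Jun, 30 days; 191 left).
−30 → May 31, 2245 (end of May, 31 days; 161 left).
−31 → Apr 30, 2245 (end of Apr, 30 days; 130 left).
−30 → Mar 31, 2245 (end of Mar, 31 days; 100 left).
−31 → Feb 28, 2245 (end of Feb, 28 days; 69 left).
−28 → Jan 31, 2245 (end of Jan, 31 days; 41 left).
−31 → Dec 31, 2244 (end of Dec, 31 days; 10 left).
−10 → Dec 21, 2244.

December 21, 2244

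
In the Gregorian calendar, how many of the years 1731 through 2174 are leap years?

Multiples of 4 in [1731,2174]: 111.
Of those, multiples of 100: 4 (not leap unless ÷400).
Multiples of 400: 1.
Leap years = 111 − 4 + 1 = 108.

108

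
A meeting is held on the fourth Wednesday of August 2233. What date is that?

August 28, 2233

August 1, 2233 is a Thursday.
The first Wednesday is therefore August 7 (6 days later).
The fourth Wednesday is 7 + 3×7 = August 28.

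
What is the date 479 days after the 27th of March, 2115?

+366 (one year; includes Feb 29, 2116) → Mar 27, 2116 (113 left).
Mar has 31 days: +5 → Apr 1, 2116 (108 left).
Apr has 30 days: +30 → May 1, 2116 (78 left).
May has 31 days: +31 → Jun 1, 2116 (47 left).
Jun has 30 days: +30 → Jul 1, 2116 (17 left).
+17 → Jul 18, 2116.

July 18, 2116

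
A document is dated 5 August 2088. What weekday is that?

January 1, 2088 is a Thursday.
Jan 1, 2088 → Feb 1, 2088: 31 days (January has 31).
Feb 1, 2088 → Mar 1, 2088: 29 days (February has 29).
Mar 1, 2088 → Apr 1, 2088: 31 days (March has 31).
Apr 1, 2088 → May 1, 2088: 30 days (April has 30).
May 1, 2088 → Jun 1, 2088: 31 days (May has 31).
Jun 1, 2088 → Jul 1, 2088: 30 days (June has 30).
Jul 1, 2088 → Aug 1, 2088: 31 days (July has 31).
Aug 1, 2088 → Aug 5, 2088: 4 days.
Total: 217 days.
217 mod 7 = 0, so Thursday + 0 = Thursday.

Thursday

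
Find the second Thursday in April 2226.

April 13, 2226

April 1, 2226 is a Saturday.
The first Thursday is therefore April 6 (5 days later).
The second Thursday is 6 + 1×7 = April 13.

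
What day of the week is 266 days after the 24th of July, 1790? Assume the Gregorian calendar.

Saturday

Jul 24, 1790 is a Saturday.
266 mod 7 = 0, so 266 days after a Saturday is Saturday + 0 = Saturday.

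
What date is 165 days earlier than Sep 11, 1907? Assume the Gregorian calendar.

−11 → Aug 31, 1907 (end of Aug, 31 days; 154 left).
−31 → Jul 31, 1907 (end of Jul, 31 days; 123 left).
−31 → Jun 30, 1907 (end of Jun, 30 days; 92 left).
−30 → May 31, 1907 (end of May, 31 days; 62 left).
−31 → Apr 30, 1907 (end of Apr, 30 days; 31 left).
−30 → Mar 31, 1907 (end of Mar, 31 days; 1 left).
−1 → Mar 30, 1907.

March 30, 1907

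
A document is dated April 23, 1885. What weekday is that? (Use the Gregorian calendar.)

Thursday

Doomsday rule: the anchor day for the 1800s is Friday. For year 85: 85÷12 = 7 r 1, and 1÷4 = 0, so 7+1+0 = 8.
Friday + 8 ≡ Saturday — that's 1885's doomsday.
In April the doomsday date is Apr 4.
Apr 23 is 19 days after Apr 4; 19 mod 7 = 5, so Saturday + 5 = Thursday.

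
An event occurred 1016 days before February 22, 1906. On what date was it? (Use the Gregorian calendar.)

May 13, 1903

−365 (one year) → Feb 22, 1905 (651 left).
−366 (one year; includes Feb 29, 1904) → Feb 22, 1904 (285 left).
−22 → Jan 31, 1904 (end of Jan, 31 days; 263 left).
−31 → Dec 31, 1903 (end of Dec, 31 days; 232 left).
−31 → Nov 30, 1903 (end of Nov, 30 days; 201 left).
−30 → Oct 31, 1903 (end of Oct, 31 days; 171 left).
−31 → Sep 30, 1903 (end of Sep, 30 days; 140 left).
−30 → Aug 31, 1903 (end of Aug, 31 days; 110 left).
−31 → Jul 31, 1903 (end of Jul, 31 days; 79 left).
−31 → Jun 30, 1903 (end of Jun, 30 days; 48 left).
−30 → May 31, 1903 (end of May, 31 days; 18 left).
−18 → May 13, 1903.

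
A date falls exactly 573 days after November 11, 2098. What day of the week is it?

First find the weekday of Nov 11, 2098. Doomsday rule: the anchor day for the 2000s is Tuesday. For year 98: 98÷12 = 8 r 2, and 2÷4 = 0, so 8+2+0 = 10.
Tuesday + 10 ≡ Friday — that's 2098's doomsday.
In November the doomsday date is Nov 7.
Nov 11 is 4 days after Nov 7; 4 mod 7 = 4, so Friday + 4 = Tuesday.
573 mod 7 = 6, so 573 days after a Tuesday is Tuesday + 6 = Monday.

Monday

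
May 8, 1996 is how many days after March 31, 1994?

Mar 31, 1994 → Mar 31, 1995: 365 days.
Mar 31, 1995 → Mar 31, 1996: 366 days (Feb 29, 1996 is in that span).
Mar 31, 1996 → Apr 30, 1996: 30 days (March has 31).
Apr 30, 1996 → May 8, 1996: 8 days.
Total: 769 days.

769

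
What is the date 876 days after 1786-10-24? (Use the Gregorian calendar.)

+365 (one year) → Oct 24, 1787 (511 left).
+366 (one year; includes Feb 29, 1788) → Oct 24, 1788 (145 left).
Oct has 31 days: +8 → Nov 1, 1788 (137 left).
Nov has 30 days: +30 → Dec 1, 1788 (107 left).
Dec has 31 days: +31 → Jan 1, 1789 (76 left).
Jan has 31 days: +31 → Feb 1, 1789 (45 left).
Feb has 28 days: +28 → Mar 1, 1789 (17 left).
+17 → Mar 18, 1789.

March 18, 1789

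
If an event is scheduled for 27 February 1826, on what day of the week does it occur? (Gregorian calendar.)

Doomsday rule: the anchor day for the 1800s is Friday. For year 26: 26÷12 = 2 r 2, and 2÷4 = 0, so 2+2+0 = 4.
Friday + 4 ≡ Tuesday — that's 1826's doomsday.
In February the doomsday date is Feb 28 (1826 is not a leap year).
Feb 27 is 1 day before Feb 28; 1 mod 7 = 1, so Tuesday − 1 = Monday.

Monday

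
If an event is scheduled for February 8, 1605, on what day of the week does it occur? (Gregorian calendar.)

Doomsday rule: the anchor day for the 1600s is Tuesday. For year 05: 5÷12 = 0 r 5, and 5÷4 = 1, so 0+5+1 = 6.
Tuesday + 6 ≡ Monday — that's 1605's doomsday.
In February the doomsday date is Feb 28 (1605 is not a leap year).
Feb 8 is 20 days before Feb 28; 20 mod 7 = 6, so Monday − 6 = Tuesday.

Tuesday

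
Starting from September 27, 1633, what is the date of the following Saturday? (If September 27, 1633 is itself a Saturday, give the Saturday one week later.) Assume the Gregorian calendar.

Sep 27, 1633 is a Tuesday.
From Tuesday to the next Saturday is 4 days.
Sep 27, 1633 + 4 = Oct 1, 1633.

October 1, 1633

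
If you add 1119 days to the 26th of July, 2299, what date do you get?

+365 (one year) → Jul 26, 2300 (754 left).
+365 (one year) → Jul 26, 2301 (389 left).
Jul has 31 days: +6 → Aug 1, 2301 (383 left).
Aug has 31 days: +31 → Sep 1, 2301 (352 left).
Sep has 30 days: +30 → Oct 1, 2301 (322 left).
Oct has 31 days: +31 → Nov 1, 2301 (291 left).
Nov has 30 days: +30 → Dec 1, 2301 (261 left).
Dec has 31 days: +31 → Jan 1, 2302 (230 left).
Jan has 31 days: +31 → Feb 1, 2302 (199 left).
Feb has 28 days: +28 → Mar 1, 2302 (171 left).
Mar has 31 days: +31 → Apr 1, 2302 (140 left).
Apr has 30 days: +30 → May 1, 2302 (110 left).
May has 31 days: +31 → Jun 1, 2302 (79 left).
Jun has 30 days: +30 → Jul 1, 2302 (49 left).
Jul has 31 days: +31 → Aug 1, 2302 (18 left).
+18 → Aug 19, 2302.

August 19, 2302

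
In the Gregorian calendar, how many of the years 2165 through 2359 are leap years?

Multiples of 4 in [2165,2359]: 48.
Of those, multiples of 100: 2 (not leap unless ÷400).
Multiples of 400: 0.
Leap years = 48 − 2 + 0 = 46.

46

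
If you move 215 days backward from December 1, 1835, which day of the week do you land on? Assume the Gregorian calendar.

Thursday

First find the weekday of Dec 1, 1835. Doomsday rule: the anchor day for the 1800s is Friday. For year 35: 35÷12 = 2 r 11, and 11÷4 = 2, so 2+11+2 = 15.
Friday + 15 ≡ Saturday — that's 1835's doomsday.
In December the doomsday date is Dec 12.
Dec 1 is 11 days before Dec 12; 11 mod 7 = 4, so Saturday − 4 = Tuesday.
215 mod 7 = 5, so 215 days before a Tuesday is Tuesday − 5 = Thursday.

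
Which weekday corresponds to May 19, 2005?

Thursday

Doomsday rule: the anchor day for the 2000s is Tuesday. For year 05: 5÷12 = 0 r 5, and 5÷4 = 1, so 0+5+1 = 6.
Tuesday + 6 ≡ Monday — that's 2005's doomsday.
In May the doomsday date is May 9.
May 19 is 10 days after May 9; 10 mod 7 = 3, so Monday + 3 = Thursday.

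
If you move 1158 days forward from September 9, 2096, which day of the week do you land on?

Wednesday

First find the weekday of Sep 9, 2096. Doomsday rule: the anchor day for the 2000s is Tuesday. For year 96: 96÷12 = 8 r 0, and 0÷4 = 0, so 8+0+0 = 8.
Tuesday + 8 ≡ Wednesday — that's 2096's doomsday.
In September the doomsday date is Sep 5.
Sep 9 is 4 days after Sep 5; 4 mod 7 = 4, so Wednesday + 4 = Sunday.
1158 mod 7 = 3, so 1158 days after a Sunday is Sunday + 3 = Wednesday.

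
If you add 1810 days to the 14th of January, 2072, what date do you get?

December 28, 2076

+366 (one year; includes Feb 29, 2072) → Jan 14, 2073 (1444 left).
+365 (one year) → Jan 14, 2074 (1079 left).
+365 (one year) → Jan 14, 2075 (714 left).
+365 (one year) → Jan 14, 2076 (349 left).
Jan has 31 days: +18 → Feb 1, 2076 (331 left).
Feb has 29 days: +29 → Mar 1, 2076 (302 left).
Mar has 31 days: +31 → Apr 1, 2076 (271 left).
Apr has 30 days: +30 → May 1, 2076 (241 left).
May has 31 days: +31 → Jun 1, 2076 (210 left).
Jun has 30 days: +30 → Jul 1, 2076 (180 left).
Jul has 31 days: +31 → Aug 1, 2076 (149 left).
Aug has 31 days: +31 → Sep 1, 2076 (118 left).
Sep has 30 days: +30 → Oct 1, 2076 (88 left).
Oct has 31 days: +31 → Nov 1, 2076 (57 left).
Nov has 30 days: +30 → Dec 1, 2076 (27 left).
+27 → Dec 28, 2076.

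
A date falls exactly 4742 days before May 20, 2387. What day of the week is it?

First find the weekday of May 20, 2387. Doomsday rule: the anchor day for the 2300s is Wednesday. For year 87: 87÷12 = 7 r 3, and 3÷4 = 0, so 7+3+0 = 10.
Wednesday + 10 ≡ Saturday — that's 2387's doomsday.
In May the doomsday date is May 9.
May 20 is 11 days after May 9; 11 mod 7 = 4, so Saturday + 4 = Wednesday.
4742 mod 7 = 3, so 4742 days before a Wednesday is Wednesday − 3 = Sunday.

Sunday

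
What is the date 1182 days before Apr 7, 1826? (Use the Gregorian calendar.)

January 11, 1823

−365 (one year) → Apr 7, 1825 (817 left).
−365 (one year) → Apr 7, 1824 (452 left).
−366 (one year; includes Feb 29, 1824) → Apr 7, 1823 (86 left).
−7 → Mar 31, 1823 (end of Mar, 31 days; 79 left).
−31 → Feb 28, 1823 (end of Feb, 28 days; 48 left).
−28 → Jan 31, 1823 (end of Jan, 31 days; 20 left).
−20 → Jan 11, 1823.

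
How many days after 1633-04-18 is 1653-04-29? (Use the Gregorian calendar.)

Apr 18, 1633 → Apr 18, 1634: 365 days.
Apr 18, 1634 → Apr 18, 1635: 365 days.
Apr 18, 1635 → Apr 18, 1636: 366 days (Feb 29, 1636 is in that span).
Apr 18, 1636 → Apr 18, 1637: 365 days.
Apr 18, 1637 → Apr 18, 1638: 365 days.
Apr 18, 1638 → Apr 18, 1639: 365 days.
Apr 18, 1639 → Apr 18, 1640: 366 days (Feb 29, 1640 is in that span).
Apr 18, 1640 → Apr 18, 1641: 365 days.
Apr 18, 1641 → Apr 18, 1642: 365 days.
Apr 18, 1642 → Apr 18, 1643: 365 days.
Apr 18, 1643 → Apr 18, 1644: 366 days (Feb 29, 1644 is in that span).
Apr 18, 1644 → Apr 18, 1645: 365 days.
Apr 18, 1645 → Apr 18, 1646: 365 days.
Apr 18, 1646 → Apr 18, 1647: 365 days.
Apr 18, 1647 → Apr 18, 1648: 366 days (Feb 29, 1648 is in that span).
Apr 18, 1648 → Apr 18, 1649: 365 days.
Apr 18, 1649 → Apr 18, 1650: 365 days.
Apr 18, 1650 → Apr 18, 1651: 365 days.
Apr 18, 1651 → Apr 18, 1652: 366 days (Feb 29, 1652 is in that span).
Apr 18, 1652 → May 18, 1652: 30 days (April has 30).
May 18, 1652 → Jun 18, 1652: 31 days (May has 31).
Jun 18, 1652 → Jul 18, 1652: 30 days (June has 30).
Jul 18, 1652 → Aug 18, 1652: 31 days (July has 31).
Aug 18, 1652 → Sep 18, 1652: 31 days (August has 31).
Sep 18, 1652 → Oct 18, 1652: 30 days (September has 30).
Oct 18, 1652 → Nov 18, 1652: 31 days (October has 31).
Nov 18, 1652 → Dec 18, 1652: 30 days (November has 30).
Dec 18, 1652 → Jan 18, 1653: 31 days (December has 31).
Jan 18, 1653 → Feb 18, 1653: 31 days (January has 31).
Feb 18, 1653 → Mar 18, 1653: 28 days (February has 28).
Mar 18, 1653 → Apr 18, 1653: 31 days (March has 31).
Apr 18, 1653 → Apr 29, 1653: 11 days.
Total: 7316 days.

7316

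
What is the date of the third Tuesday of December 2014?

December 1, 2014 is a Monday.
The first Tuesday is therefore December 2 (1 days later).
The third Tuesday is 2 + 2×7 = December 16.

December 16, 2014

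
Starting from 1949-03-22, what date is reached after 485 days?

July 20, 1950

+365 (one year) → Mar 22, 1950 (120 left).
Mar has 31 days: +10 → Apr 1, 1950 (110 left).
Apr has 30 days: +30 → May 1, 1950 (80 left).
May has 31 days: +31 → Jun 1, 1950 (49 left).
Jun has 30 days: +30 → Jul 1, 1950 (19 left).
+19 → Jul 20, 1950.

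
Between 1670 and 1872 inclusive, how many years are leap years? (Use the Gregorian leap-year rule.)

49

Multiples of 4 in [1670,1872]: 51.
Of those, multiples of 100: 2 (not leap unless ÷400).
Multiples of 400: 0.
Leap years = 51 − 2 + 0 = 49.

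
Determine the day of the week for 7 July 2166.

Doomsday rule: the anchor day for the 2100s is Sunday. For year 66: 66÷12 = 5 r 6, and 6÷4 = 1, so 5+6+1 = 12.
Sunday + 12 ≡ Friday — that's 2166's doomsday.
In July the doomsday date is Jul 11.
Jul 7 is 4 days before Jul 11; 4 mod 7 = 4, so Friday − 4 = Monday.

Monday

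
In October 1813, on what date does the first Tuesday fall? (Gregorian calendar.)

October 1, 1813 is a Friday.
The first Tuesday is therefore October 5 (4 days later).

October 5, 1813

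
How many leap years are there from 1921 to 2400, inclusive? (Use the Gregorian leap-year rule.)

Multiples of 4 in [1921,2400]: 120.
Of those, multiples of 100: 5 (not leap unless ÷400).
Multiples of 400: 2.
Leap years = 120 − 5 + 2 = 117.

117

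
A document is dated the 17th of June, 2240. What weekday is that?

Wednesday

January 1, 2240 is a Wednesday.
Jan 1, 2240 → Feb 1, 2240: 31 days (January has 31).
Feb 1, 2240 → Mar 1, 2240: 29 days (February has 29).
Mar 1, 2240 → Apr 1, 2240: 31 days (March has 31).
Apr 1, 2240 → May 1, 2240: 30 days (April has 30).
May 1, 2240 → Jun 1, 2240: 31 days (May has 31).
Jun 1, 2240 → Jun 17, 2240: 16 days.
Total: 168 days.
168 mod 7 = 0, so Wednesday + 0 = Wednesday.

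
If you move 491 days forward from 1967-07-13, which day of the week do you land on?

Friday

First find the weekday of Jul 13, 1967. Doomsday rule: the anchor day for the 1900s is Wednesday. For year 67: 67÷12 = 5 r 7, and 7÷4 = 1, so 5+7+1 = 13.
Wednesday + 13 ≡ Tuesday — that's 1967's doomsday.
In July the doomsday date is Jul 11.
Jul 13 is 2 days after Jul 11; 2 mod 7 = 2, so Tuesday + 2 = Thursday.
491 mod 7 = 1, so 491 days after a Thursday is Thursday + 1 = Friday.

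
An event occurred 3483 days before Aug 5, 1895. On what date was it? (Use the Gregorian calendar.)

−365 (one year) → Aug 5, 1894 (3118 left).
−365 (one year) → Aug 5, 1893 (2753 left).
−365 (one year) → Aug 5, 1892 (2388 left).
−366 (one year; includes Feb 29, 1892) → Aug 5, 1891 (2022 left).
−365 (one year) → Aug 5, 1890 (1657 left).
−365 (one year) → Aug 5, 1889 (1292 left).
−365 (one year) → Aug 5, 1888 (927 left).
−366 (one year; includes Feb 29, 1888) → Aug 5, 1887 (561 left).
−365 (one year) → Aug 5, 1886 (196 left).
−5 → Jul 31, 1886 (end of Jul, 31 days; 191 left).
−31 → Jun 30, 1886 (end of Jun, 30 days; 160 left).
−30 → May 31, 1886 (end of May, 31 days; 130 left).
−31 → Apr 30, 1886 (end of Apr, 30 days; 99 left).
−30 → Mar 31, 1886 (end of Mar, 31 days; 69 left).
−31 → Feb 28, 1886 (end of Feb, 28 days; 38 left).
−28 → Jan 31, 1886 (end of Jan, 31 days; 10 left).
−10 → Jan 21, 1886.

January 21, 1886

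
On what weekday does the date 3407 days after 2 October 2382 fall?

Thursday

Oct 2, 2382 is a Saturday.
3407 mod 7 = 5, so 3407 days after a Saturday is Saturday + 5 = Thursday.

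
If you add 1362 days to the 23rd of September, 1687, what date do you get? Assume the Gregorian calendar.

+366 (one year; includes Feb 29, 1688) → Sep 23, 1688 (996 left).
+365 (one year) → Sep 23, 1689 (631 left).
+365 (one year) → Sep 23, 1690 (266 left).
Sep has 30 days: +8 → Oct 1, 1690 (258 left).
Oct has 31 days: +31 → Nov 1, 1690 (227 left).
Nov has 30 days: +30 → Dec 1, 1690 (197 left).
Dec has 31 days: +31 → Jan 1, 1691 (166 left).
Jan has 31 days: +31 → Feb 1, 1691 (135 left).
Feb has 28 days: +28 → Mar 1, 1691 (107 left).
Mar has 31 days: +31 → Apr 1, 1691 (76 left).
Apr has 30 days: +30 → May 1, 1691 (46 left).
May has 31 days: +31 → Jun 1, 1691 (15 left).
+15 → Jun 16, 1691.

June 16, 1691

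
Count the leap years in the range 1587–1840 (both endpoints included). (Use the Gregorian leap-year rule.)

62

Multiples of 4 in [1587,1840]: 64.
Of those, multiples of 100: 3 (not leap unless ÷400).
Multiples of 400: 1.
Leap years = 64 − 3 + 1 = 62.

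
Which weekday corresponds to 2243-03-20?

Monday

Doomsday rule: the anchor day for the 2200s is Friday. For year 43: 43÷12 = 3 r 7, and 7÷4 = 1, so 3+7+1 = 11.
Friday + 11 ≡ Tuesday — that's 2243's doomsday.
In March the doomsday date is Mar 14.
Mar 20 is 6 days after Mar 14; 6 mod 7 = 6, so Tuesday + 6 = Monday.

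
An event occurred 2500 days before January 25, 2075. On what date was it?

−365 (one year) → Jan 25, 2074 (2135 left).
−365 (one year) → Jan 25, 2073 (1770 left).
−366 (one year; includes Feb 29, 2072) → Jan 25, 2072 (1404 left).
−365 (one year) → Jan 25, 2071 (1039 left).
−365 (one year) → Jan 25, 2070 (674 left).
−365 (one year) → Jan 25, 2069 (309 left).
−25 → Dec 31, 2068 (end of Dec, 31 days; 284 left).
−31 → Nov 30, 2068 (end of Nov, 30 days; 253 left).
−30 → Oct 31, 2068 (end of Oct, 31 days; 223 left).
−31 → Sep 30, 2068 (end of Sep, 30 days; 192 left).
−30 → Aug 31, 2068 (end of Aug, 31 days; 162 left).
−31 → Jul 31, 2068 (end of Jul, 31 days; 131 left).
−31 → Jun 30, 2068 (end of Jun, 30 days; 100 left).
−30 → May 31, 2068 (end of May, 31 days; 70 left).
−31 → Apr 30, 2068 (end of Apr, 30 days; 39 left).
−30 → Mar 31, 2068 (end of Mar, 31 days; 9 left).
−9 → Mar 22, 2068.

March 22, 2068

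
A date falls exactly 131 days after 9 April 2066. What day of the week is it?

First find the weekday of Apr 9, 2066. Doomsday rule: the anchor day for the 2000s is Tuesday. For year 66: 66÷12 = 5 r 6, and 6÷4 = 1, so 5+6+1 = 12.
Tuesday + 12 ≡ Sunday — that's 2066's doomsday.
In April the doomsday date is Apr 4.
Apr 9 is 5 days after Apr 4; 5 mod 7 = 5, so Sunday + 5 = Friday.
131 mod 7 = 5, so 131 days after a Friday is Friday + 5 = Wednesday.

Wednesday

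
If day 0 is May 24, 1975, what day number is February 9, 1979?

May 24, 1975 → May 24, 1976: 366 days (Feb 29, 1976 is in that span).
May 24, 1976 → May 24, 1977: 365 days.
May 24, 1977 → May 24, 1978: 365 days.
May 24, 1978 → Jun 24, 1978: 31 days (May has 31).
Jun 24, 1978 → Jul 24, 1978: 30 days (June has 30).
Jul 24, 1978 → Aug 24, 1978: 31 days (July has 31).
Aug 24, 1978 → Sep 24, 1978: 31 days (August has 31).
Sep 24, 1978 → Oct 24, 1978: 30 days (September has 30).
Oct 24, 1978 → Nov 24, 1978: 31 days (October has 31).
Nov 24, 1978 → Dec 24, 1978: 30 days (November has 30).
Dec 24, 1978 → Jan 24, 1979: 31 days (December has 31).
Jan 24, 1979 → Feb 9, 1979: 16 days.
Total: 1357 days.

1357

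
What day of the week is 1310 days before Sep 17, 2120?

First find the weekday of Sep 17, 2120. Doomsday rule: the anchor day for the 2100s is Sunday. For year 20: 20÷12 = 1 r 8, and 8÷4 = 2, so 1+8+2 = 11.
Sunday + 11 ≡ Thursday — that's 2120's doomsday.
In September the doomsday date is Sep 5.
Sep 17 is 12 days after Sep 5; 12 mod 7 = 5, so Thursday + 5 = Tuesday.
1310 mod 7 = 1, so 1310 days before a Tuesday is Tuesday − 1 = Monday.

Monday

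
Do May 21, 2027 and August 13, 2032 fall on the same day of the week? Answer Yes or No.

Yes

From May 21, 2027 to Aug 13, 2032 is 1911 days.
1911 mod 7 = 0, so they are the same weekday.
(May 21, 2027 is a Friday; Aug 13, 2032 is a Friday.)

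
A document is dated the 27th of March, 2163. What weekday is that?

Doomsday rule: the anchor day for the 2100s is Sunday. For year 63: 63÷12 = 5 r 3, and 3÷4 = 0, so 5+3+0 = 8.
Sunday + 8 ≡ Monday — that's 2163's doomsday.
In March the doomsday date is Mar 14.
Mar 27 is 13 days after Mar 14; 13 mod 7 = 6, so Monday + 6 = Sunday.

Sunday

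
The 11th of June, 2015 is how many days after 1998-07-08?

Jul 8, 1998 → Jul 8, 1999: 365 days.
Jul 8, 1999 → Jul 8, 2000: 366 days (Feb 29, 2000 is in that span).
Jul 8, 2000 → Jul 8, 2001: 365 days.
Jul 8, 2001 → Jul 8, 2002: 365 days.
Jul 8, 2002 → Jul 8, 2003: 365 days.
Jul 8, 2003 → Jul 8, 2004: 366 days (Feb 29, 2004 is in that span).
Jul 8, 2004 → Jul 8, 2005: 365 days.
Jul 8, 2005 → Jul 8, 2006: 365 days.
Jul 8, 2006 → Jul 8, 2007: 365 days.
Jul 8, 2007 → Jul 8, 2008: 366 days (Feb 29, 2008 is in that span).
Jul 8, 2008 → Jul 8, 2009: 365 days.
Jul 8, 2009 → Jul 8, 2010: 365 days.
Jul 8, 2010 → Jul 8, 2011: 365 days.
Jul 8, 2011 → Jul 8, 2012: 366 days (Feb 29, 2012 is in that span).
Jul 8, 2012 → Jul 8, 2013: 365 days.
Jul 8, 2013 → Jul 8, 2014: 365 days.
Jul 8, 2014 → Aug 8, 2014: 31 days (July has 31).
Aug 8, 2014 → Sep 8, 2014: 31 days (August has 31).
Sep 8, 2014 → Oct 8, 2014: 30 days (September has 30).
Oct 8, 2014 → Nov 8, 2014: 31 days (October has 31).
Nov 8, 2014 → Dec 8, 2014: 30 days (November has 30).
Dec 8, 2014 → Jan 8, 2015: 31 days (December has 31).
Jan 8, 2015 → Feb 8, 2015: 31 days (January has 31).
Feb 8, 2015 → Mar 8, 2015: 28 days (February has 28).
Mar 8, 2015 → Apr 8, 2015: 31 days (March has 31).
Apr 8, 2015 → May 8, 2015: 30 days (April has 30).
May 8, 2015 → Jun 8, 2015: 31 days (May has 31).
Jun 8, 2015 → Jun 11, 2015: 3 days.
Total: 6182 days.

6182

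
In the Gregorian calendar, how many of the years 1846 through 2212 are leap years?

89

Multiples of 4 in [1846,2212]: 92.
Of those, multiples of 100: 4 (not leap unless ÷400).
Multiples of 400: 1.
Leap years = 92 − 4 + 1 = 89.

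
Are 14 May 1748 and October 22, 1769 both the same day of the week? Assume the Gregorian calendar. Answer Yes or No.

From May 14, 1748 to Oct 22, 1769 is 7831 days.
7831 mod 7 = 5, so they are different weekdays.
(May 14, 1748 is a Tuesday; Oct 22, 1769 is a Sunday.)

No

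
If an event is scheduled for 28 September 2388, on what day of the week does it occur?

Wednesday

Doomsday rule: the anchor day for the 2300s is Wednesday. For year 88: 88÷12 = 7 r 4, and 4÷4 = 1, so 7+4+1 = 12.
Wednesday + 12 ≡ Monday — that's 2388's doomsday.
In September the doomsday date is Sep 5.
Sep 28 is 23 days after Sep 5; 23 mod 7 = 2, so Monday + 2 = Wednesday.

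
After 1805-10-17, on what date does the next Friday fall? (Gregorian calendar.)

Oct 17, 1805 is a Thursday.
From Thursday to the next Friday is 1 day.
Oct 17, 1805 + 1 = Oct 18, 1805.

October 18, 1805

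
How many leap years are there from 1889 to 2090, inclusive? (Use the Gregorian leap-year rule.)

49

Multiples of 4 in [1889,2090]: 50.
Of those, multiples of 100: 2 (not leap unless ÷400).
Multiples of 400: 1.
Leap years = 50 − 2 + 1 = 49.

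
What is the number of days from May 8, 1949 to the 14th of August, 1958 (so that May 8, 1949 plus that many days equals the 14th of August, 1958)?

3385

May 8, 1949 → May 8, 1950: 365 days.
May 8, 1950 → May 8, 1951: 365 days.
May 8, 1951 → May 8, 1952: 366 days (Feb 29, 1952 is in that span).
May 8, 1952 → May 8, 1953: 365 days.
May 8, 1953 → May 8, 1954: 365 days.
May 8, 1954 → May 8, 1955: 365 days.
May 8, 1955 → May 8, 1956: 366 days (Feb 29, 1956 is in that span).
May 8, 1956 → May 8, 1957: 365 days.
May 8, 1957 → May 8, 1958: 365 days.
May 8, 1958 → Jun 8, 1958: 31 days (May has 31).
Jun 8, 1958 → Jul 8, 1958: 30 days (June has 30).
Jul 8, 1958 → Aug 8, 1958: 31 days (July has 31).
Aug 8, 1958 → Aug 14, 1958: 6 days.
Total: 3385 days.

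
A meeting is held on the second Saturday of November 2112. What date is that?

November 12, 2112

November 1, 2112 is a Tuesday.
The first Saturday is therefore November 5 (4 days later).
The second Saturday is 5 + 1×7 = November 12.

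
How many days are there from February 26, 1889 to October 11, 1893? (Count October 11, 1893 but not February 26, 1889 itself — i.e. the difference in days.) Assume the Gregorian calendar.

Feb 26, 1889 → Feb 26, 1890: 365 days.
Feb 26, 1890 → Feb 26, 1891: 365 days.
Feb 26, 1891 → Feb 26, 1892: 365 days.
Feb 26, 1892 → Feb 26, 1893: 366 days (Feb 29, 1892 is in that span).
Feb 26, 1893 → Mar 26, 1893: 28 days (February has 28).
Mar 26, 1893 → Apr 26, 1893: 31 days (March has 31).
Apr 26, 1893 → May 26, 1893: 30 days (April has 30).
May 26, 1893 → Jun 26, 1893: 31 days (May has 31).
Jun 26, 1893 → Jul 26, 1893: 30 days (June has 30).
Jul 26, 1893 → Aug 26, 1893: 31 days (July has 31).
Aug 26, 1893 → Sep 26, 1893: 31 days (August has 31).
Sep 26, 1893 → Oct 11, 1893: 15 days.
Total: 1688 days.

1688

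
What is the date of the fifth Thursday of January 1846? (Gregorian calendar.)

January 29, 1846

January 1, 1846 is a Thursday.
The first Thursday is therefore January 1 (same day).
The fifth Thursday is 1 + 4×7 = January 29.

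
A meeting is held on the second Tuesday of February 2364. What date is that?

February 11, 2364

February 1, 2364 is a Saturday.
The first Tuesday is therefore February 4 (3 days later).
The second Tuesday is 4 + 1×7 = February 11.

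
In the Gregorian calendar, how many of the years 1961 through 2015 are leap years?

Multiples of 4 in [1961,2015]: 13.
Of those, multiples of 100: 1 (not leap unless ÷400).
Multiples of 400: 1.
Leap years = 13 − 1 + 1 = 13.

13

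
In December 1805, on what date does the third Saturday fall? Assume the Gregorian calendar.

December 21, 1805

December 1, 1805 is a Sunday.
The first Saturday is therefore December 7 (6 days later).
The third Saturday is 7 + 2×7 = December 21.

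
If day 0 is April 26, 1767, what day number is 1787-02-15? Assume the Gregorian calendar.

Apr 26, 1767 → Apr 26, 1768: 366 days (Feb 29, 1768 is in that span).
Apr 26, 1768 → Apr 26, 1769: 365 days.
Apr 26, 1769 → Apr 26, 1770: 365 days.
Apr 26, 1770 → Apr 26, 1771: 365 days.
Apr 26, 1771 → Apr 26, 1772: 366 days (Feb 29, 1772 is in that span).
Apr 26, 1772 → Apr 26, 1773: 365 days.
Apr 26, 1773 → Apr 26, 1774: 365 days.
Apr 26, 1774 → Apr 26, 1775: 365 days.
Apr 26, 1775 → Apr 26, 1776: 366 days (Feb 29, 1776 is in that span).
Apr 26, 1776 → Apr 26, 1777: 365 days.
Apr 26, 1777 → Apr 26, 1778: 365 days.
Apr 26, 1778 → Apr 26, 1779: 365 days.
Apr 26, 1779 → Apr 26, 1780: 366 days (Feb 29, 1780 is in that span).
Apr 26, 1780 → Apr 26, 1781: 365 days.
Apr 26, 1781 → Apr 26, 1782: 365 days.
Apr 26, 1782 → Apr 26, 1783: 365 days.
Apr 26, 1783 → Apr 26, 1784: 366 days (Feb 29, 1784 is in that span).
Apr 26, 1784 → Apr 26, 1785: 365 days.
Apr 26, 1785 → Apr 26, 1786: 365 days.
Apr 26, 1786 → May 26, 1786: 30 days (April has 30).
May 26, 1786 → Jun 26, 1786: 31 days (May has 31).
Jun 26, 1786 → Jul 26, 1786: 30 days (June has 30).
Jul 26, 1786 → Aug 26, 1786: 31 days (July has 31).
Aug 26, 1786 → Sep 26, 1786: 31 days (August has 31).
Sep 26, 1786 → Oct 26, 1786: 30 days (September has 30).
Oct 26, 1786 → Nov 26, 1786: 31 days (October has 31).
Nov 26, 1786 → Dec 26, 1786: 30 days (November has 30).
Dec 26, 1786 → Jan 26, 1787: 31 days (December has 31).
Jan 26, 1787 → Feb 15, 1787: 20 days.
Total: 7235 days.

7235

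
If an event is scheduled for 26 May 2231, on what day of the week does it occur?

Thursday

January 1, 2231 is a Saturday.
Jan 1, 2231 → Feb 1, 2231: 31 days (January has 31).
Feb 1, 2231 → Mar 1, 2231: 28 days (February has 28).
Mar 1, 2231 → Apr 1, 2231: 31 days (March has 31).
Apr 1, 2231 → May 1, 2231: 30 days (April has 30).
May 1, 2231 → May 26, 2231: 25 days.
Total: 145 days.
145 mod 7 = 5, so Saturday + 5 = Thursday.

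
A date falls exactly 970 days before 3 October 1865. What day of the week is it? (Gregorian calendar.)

Friday

First find the weekday of Oct 3, 1865. Doomsday rule: the anchor day for the 1800s is Friday. For year 65: 65÷12 = 5 r 5, and 5÷4 = 1, so 5+5+1 = 11.
Friday + 11 ≡ Tuesday — that's 1865's doomsday.
In October the doomsday date is Oct 10.
Oct 3 is 7 days before Oct 10; 7 mod 7 = 0, so Tuesday − 0 = Tuesday.
970 mod 7 = 4, so 970 days before a Tuesday is Tuesday − 4 = Friday.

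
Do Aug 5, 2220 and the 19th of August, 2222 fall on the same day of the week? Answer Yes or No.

No

From Aug 5, 2220 to Aug 19, 2222 is 744 days.
744 mod 7 = 2, so they are different weekdays.
(Aug 5, 2220 is a Saturday; Aug 19, 2222 is a Monday.)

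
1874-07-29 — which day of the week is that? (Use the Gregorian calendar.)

Wednesday

January 1, 1874 is a Thursday.
Jan 1, 1874 → Feb 1, 1874: 31 days (January has 31).
Feb 1, 1874 → Mar 1, 1874: 28 days (February has 28).
Mar 1, 1874 → Apr 1, 1874: 31 days (March has 31).
Apr 1, 1874 → May 1, 1874: 30 days (April has 30).
May 1, 1874 → Jun 1, 1874: 31 days (May has 31).
Jun 1, 1874 → Jul 1, 1874: 30 days (June has 30).
Jul 1, 1874 → Jul 29, 1874: 28 days.
Total: 209 days.
209 mod 7 = 6, so Thursday + 6 = Wednesday.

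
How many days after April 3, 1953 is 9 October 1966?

Apr 3, 1953 → Apr 3, 1954: 365 days.
Apr 3, 1954 → Apr 3, 1955: 365 days.
Apr 3, 1955 → Apr 3, 1956: 366 days (Feb 29, 1956 is in that span).
Apr 3, 1956 → Apr 3, 1957: 365 days.
Apr 3, 1957 → Apr 3, 1958: 365 days.
Apr 3, 1958 → Apr 3, 1959: 365 days.
Apr 3, 1959 → Apr 3, 1960: 366 days (Feb 29, 1960 is in that span).
Apr 3, 1960 → Apr 3, 1961: 365 days.
Apr 3, 1961 → Apr 3, 1962: 365 days.
Apr 3, 1962 → Apr 3, 1963: 365 days.
Apr 3, 1963 → Apr 3, 1964: 366 days (Feb 29, 1964 is in that span).
Apr 3, 1964 → Apr 3, 1965: 365 days.
Apr 3, 1965 → Apr 3, 1966: 365 days.
Apr 3, 1966 → May 3, 1966: 30 days (April has 30).
May 3, 1966 → Jun 3, 1966: 31 days (May has 31).
Jun 3, 1966 → Jul 3, 1966: 30 days (June has 30).
Jul 3, 1966 → Aug 3, 1966: 31 days (July has 31).
Aug 3, 1966 → Sep 3, 1966: 31 days (August has 31).
Sep 3, 1966 → Oct 3, 1966: 30 days (September has 30).
Oct 3, 1966 → Oct 9, 1966: 6 days.
Total: 4937 days.

4937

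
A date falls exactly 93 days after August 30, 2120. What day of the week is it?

First find the weekday of Aug 30, 2120. Doomsday rule: the anchor day for the 2100s is Sunday. For year 20: 20÷12 = 1 r 8, and 8÷4 = 2, so 1+8+2 = 11.
Sunday + 11 ≡ Thursday — that's 2120's doomsday.
In August the doomsday date is Aug 8.
Aug 30 is 22 days after Aug 8; 22 mod 7 = 1, so Thursday + 1 = Friday.
93 mod 7 = 2, so 93 days after a Friday is Friday + 2 = Sunday.

Sunday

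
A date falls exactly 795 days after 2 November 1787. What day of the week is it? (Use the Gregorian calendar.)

First find the weekday of Nov 2, 1787. Doomsday rule: the anchor day for the 1700s is Sunday. For year 87: 87÷12 = 7 r 3, and 3÷4 = 0, so 7+3+0 = 10.
Sunday + 10 ≡ Wednesday — that's 1787's doomsday.
In November the doomsday date is Nov 7.
Nov 2 is 5 days before Nov 7; 5 mod 7 = 5, so Wednesday − 5 = Friday.
795 mod 7 = 4, so 795 days after a Friday is Friday + 4 = Tuesday.

Tuesday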